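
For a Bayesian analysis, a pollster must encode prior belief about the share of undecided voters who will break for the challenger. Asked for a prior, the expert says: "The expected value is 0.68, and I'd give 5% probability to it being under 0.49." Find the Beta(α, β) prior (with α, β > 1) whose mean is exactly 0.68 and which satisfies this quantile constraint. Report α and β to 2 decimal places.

α ≈ 11.92, β ≈ 5.61

With mean 0.68 fixed, write α = 0.68s, β = 0.32s where s = α+β.
Need P(θ < 0.49) = 0.05 under Beta(0.68s, 0.32s). Normal approximation: (q−m)/√(m(1−m)/s) ≈ z_{0.05} = -1.64, so s ≈ 0.68·0.32·(-1.64)²/(0.49−0.68)² = 16.3.
At s = 16.3: P(θ<0.49) ≈ 0.056. Adjusting to match 0.05 gives s ≈ 17.53.
So α = 0.68·17.53 ≈ 11.92, β = 0.32·17.53 ≈ 5.61.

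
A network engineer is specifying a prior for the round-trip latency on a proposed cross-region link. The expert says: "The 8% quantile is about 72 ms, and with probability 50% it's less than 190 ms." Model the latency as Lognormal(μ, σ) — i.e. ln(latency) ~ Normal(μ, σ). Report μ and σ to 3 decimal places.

If T ~ Lognormal(μ,σ) then ln T ~ Normal(μ,σ), so the p-quantile of ln T is μ + z_p·σ.
ln(72) = 4.277 and ln(190) = 5.247; z_{0.08} = -1.405, z_{0.5} = 0.
σ = (5.247 − 4.277)/(0 − (-1.405)) = 0.691.
μ = 4.277 − (-1.405)·0.691 = 5.247.

μ ≈ 5.247, σ ≈ 0.691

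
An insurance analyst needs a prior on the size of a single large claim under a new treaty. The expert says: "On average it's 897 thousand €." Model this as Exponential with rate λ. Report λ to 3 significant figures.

Exponential mean = 1/λ, so λ = 1/897.0 = 0.00111.

λ ≈ 0.00111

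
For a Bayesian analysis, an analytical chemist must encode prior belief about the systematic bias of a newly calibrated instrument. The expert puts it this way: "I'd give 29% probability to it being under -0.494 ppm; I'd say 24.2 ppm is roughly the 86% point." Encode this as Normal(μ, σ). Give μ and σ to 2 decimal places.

μ = 7.87, σ = 15.12

The p-quantile of Normal(μ,σ) is μ + z_p·σ, with z_{0.29} = -0.5534 and z_{0.86} = 1.08.
Eliminate σ: μ = (z₂·x₁ − z₁·x₂)/(z₂ − z₁) = (1.08·-0.494 − (-0.5534)·24.2)/1.634 = 7.87.
Then σ = (x₂ − x₁)/(z₂ − z₁) = (24.2 − -0.494)/1.634 = 15.12.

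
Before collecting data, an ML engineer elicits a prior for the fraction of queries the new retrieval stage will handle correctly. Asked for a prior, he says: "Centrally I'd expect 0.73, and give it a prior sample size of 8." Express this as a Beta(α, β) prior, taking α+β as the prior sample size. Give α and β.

Under the effective-sample-size interpretation, Beta(α, β) has prior mean α/(α+β) and prior sample size α+β.
So α+β = 8 and α/(α+β) = 0.73, giving α = 0.73·8 = 5.84 and β = 8 − 5.84 = 2.16.

α = 5.84, β = 2.16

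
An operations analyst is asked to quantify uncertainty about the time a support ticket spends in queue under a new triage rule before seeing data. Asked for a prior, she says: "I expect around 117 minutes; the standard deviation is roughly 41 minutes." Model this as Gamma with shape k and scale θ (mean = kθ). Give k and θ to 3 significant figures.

For Gamma(k, scale θ): mean = kθ, variance = kθ², so CV = 1/√k.
CV = SD/mean = 41/117 = 0.3504, hence k = 1/CV² = 8.14.
Then θ = mean/k = 117/8.14 = 14.4.

k ≈ 8.14, θ ≈ 14.4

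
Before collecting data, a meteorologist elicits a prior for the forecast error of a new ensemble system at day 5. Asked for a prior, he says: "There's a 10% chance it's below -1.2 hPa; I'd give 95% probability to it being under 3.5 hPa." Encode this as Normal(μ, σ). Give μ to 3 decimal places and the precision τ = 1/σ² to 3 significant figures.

μ = 0.858, τ = 0.388

The p-quantile of Normal(μ,σ) is μ + z_p·σ, with z_{0.1} = -1.282 and z_{0.95} = 1.645.
Eliminate σ: μ = (z₂·x₁ − z₁·x₂)/(z₂ − z₁) = (1.645·-1.2 − (-1.282)·3.5)/2.926 = 0.858.
Then σ = (x₂ − x₁)/(z₂ − z₁) = (3.5 − -1.2)/2.926 = 1.606.
Precision τ = 1/σ² = 1/1.606² = 0.388.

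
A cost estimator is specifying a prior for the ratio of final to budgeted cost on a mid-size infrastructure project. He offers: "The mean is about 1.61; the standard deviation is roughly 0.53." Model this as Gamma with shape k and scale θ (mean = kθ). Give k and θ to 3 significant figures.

k ≈ 9.23, θ ≈ 0.174

For Gamma(k, scale θ): mean = kθ, variance = kθ², so CV = 1/√k.
CV = SD/mean = 0.53/1.61 = 0.3292, hence k = 1/CV² = 9.23.
Then θ = mean/k = 1.61/9.23 = 0.174.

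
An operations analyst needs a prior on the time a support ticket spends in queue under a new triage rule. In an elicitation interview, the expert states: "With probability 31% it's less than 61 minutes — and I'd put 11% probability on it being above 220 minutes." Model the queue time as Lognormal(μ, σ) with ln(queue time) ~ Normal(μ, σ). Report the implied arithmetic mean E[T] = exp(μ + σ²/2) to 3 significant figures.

E[T] ≈ 116 minutes

If T ~ Lognormal(μ,σ) then ln T ~ Normal(μ,σ), so the p-quantile of ln T is μ + z_p·σ.
ln(61) = 4.111 and ln(220) = 5.394; z_{0.31} = -0.4959, z_{0.89} = 1.227.
σ = (5.394 − 4.111)/(1.227 − (-0.4959)) = 0.745.
μ = 4.111 − (-0.4959)·0.745 = 4.480.
E[T] = exp(μ + σ²/2) = exp(4.480 + 0.2773) = 116 minutes.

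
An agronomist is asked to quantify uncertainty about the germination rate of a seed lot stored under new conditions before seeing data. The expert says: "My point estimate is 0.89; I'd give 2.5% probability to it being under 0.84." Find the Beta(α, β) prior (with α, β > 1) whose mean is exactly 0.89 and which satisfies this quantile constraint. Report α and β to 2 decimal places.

With mean 0.89 fixed, write α = 0.89s, β = 0.11s where s = α+β.
Need P(θ < 0.84) = 0.025 under Beta(0.89s, 0.11s). Normal approximation: (q−m)/√(m(1−m)/s) ≈ z_{0.025} = -1.96, so s ≈ 0.89·0.11·(-1.96)²/(0.84−0.89)² = 150.4.
At s = 150.4: P(θ<0.84) ≈ 0.035. Adjusting to match 0.025 gives s ≈ 176.57.
So α = 0.89·176.57 ≈ 157.15, β = 0.11·176.57 ≈ 19.42.

α ≈ 157.15, β ≈ 19.42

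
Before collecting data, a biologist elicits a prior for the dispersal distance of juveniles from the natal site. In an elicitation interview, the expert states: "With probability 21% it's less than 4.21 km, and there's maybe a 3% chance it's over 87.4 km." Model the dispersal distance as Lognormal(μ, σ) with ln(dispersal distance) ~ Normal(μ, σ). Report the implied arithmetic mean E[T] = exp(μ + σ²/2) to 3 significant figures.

E[T] ≈ 19.8 km

If T ~ Lognormal(μ,σ) then ln T ~ Normal(μ,σ), so the p-quantile of ln T is μ + z_p·σ.
ln(4.21) = 1.437 and ln(87.4) = 4.47; z_{0.21} = -0.8064, z_{0.97} = 1.881.
σ = (4.47 − 1.437)/(1.881 − (-0.8064)) = 1.129.
μ = 1.437 − (-0.8064)·1.129 = 2.348.
E[T] = exp(μ + σ²/2) = exp(2.348 + 0.6370) = 19.8 km.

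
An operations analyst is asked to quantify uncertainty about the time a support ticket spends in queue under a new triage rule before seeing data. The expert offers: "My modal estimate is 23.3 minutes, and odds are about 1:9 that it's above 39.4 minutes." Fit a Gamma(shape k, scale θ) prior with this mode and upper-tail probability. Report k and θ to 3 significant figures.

k ≈ 7.86, θ ≈ 3.4

Gamma(k,θ) with k>1 has mode (k−1)θ, so θ = 23.3/(k−1).
Need P(X < 39.4) = 0.9 with θ tied to k this way. Start at k = 2, θ = 23.3: P(X<39.4) ≈ 0.504.
Too low — raise k to concentrate. Iterating converges to k ≈ 7.86.
Then θ = 23.3/(7.86−1) ≈ 3.4.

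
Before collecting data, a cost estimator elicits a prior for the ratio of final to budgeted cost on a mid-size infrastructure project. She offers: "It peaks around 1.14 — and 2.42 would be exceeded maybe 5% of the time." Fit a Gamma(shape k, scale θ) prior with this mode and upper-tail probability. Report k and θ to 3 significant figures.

k ≈ 5.87, θ ≈ 0.234

Gamma(k,θ) with k>1 has mode (k−1)θ, so θ = 1.14/(k−1).
Need P(X < 2.42) = 0.95 with θ tied to k this way. Start at k = 2, θ = 1.14: P(X<2.42) ≈ 0.626.
Too low — raise k to concentrate. Iterating converges to k ≈ 5.87.
Then θ = 1.14/(5.87−1) ≈ 0.234.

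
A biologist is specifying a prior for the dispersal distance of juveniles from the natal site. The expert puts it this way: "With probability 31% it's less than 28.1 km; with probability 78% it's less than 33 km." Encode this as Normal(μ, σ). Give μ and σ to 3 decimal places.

For Normal(μ,σ), the p-quantile is μ + z_p·σ. Here z_{0.31} = -0.4959, z_{0.78} = 0.7722.
So 28.1 = μ − 0.4959σ and 33 = μ + 0.7722σ.
Subtracting: σ = (33 − 28.1)/(0.7722 − (-0.4959)) = 3.864.
Then μ = 28.1 − (-0.4959)·3.864 = 30.016.

μ = 30.016, σ = 3.864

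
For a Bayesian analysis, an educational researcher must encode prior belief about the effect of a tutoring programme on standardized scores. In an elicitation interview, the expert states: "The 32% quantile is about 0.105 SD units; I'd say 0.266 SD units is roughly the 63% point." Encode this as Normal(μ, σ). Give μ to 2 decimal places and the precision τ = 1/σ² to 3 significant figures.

The p-quantile of Normal(μ,σ) is μ + z_p·σ, with z_{0.32} = -0.4677 and z_{0.63} = 0.3319.
Eliminate σ: μ = (z₂·x₁ − z₁·x₂)/(z₂ − z₁) = (0.3319·0.105 − (-0.4677)·0.266)/0.7996 = 0.20.
Then σ = (x₂ − x₁)/(z₂ − z₁) = (0.266 − 0.105)/0.7996 = 0.20.
Precision τ = 1/σ² = 1/0.2014² = 24.7.

μ = 0.20, τ = 24.7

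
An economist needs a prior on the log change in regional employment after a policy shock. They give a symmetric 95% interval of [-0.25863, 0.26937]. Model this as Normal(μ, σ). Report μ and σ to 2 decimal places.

μ = 0.01, σ = 0.13

A symmetric 95% interval runs μ ± z·σ with z = 1.96.
Half-width = 0.264, so σ = 0.264/1.96 = 0.13.
μ is the interval midpoint, 0.01.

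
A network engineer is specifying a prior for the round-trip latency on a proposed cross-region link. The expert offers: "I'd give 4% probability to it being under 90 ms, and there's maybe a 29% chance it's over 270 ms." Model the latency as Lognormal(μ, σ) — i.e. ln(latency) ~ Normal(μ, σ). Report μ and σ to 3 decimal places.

μ ≈ 5.335, σ ≈ 0.477

If T ~ Lognormal(μ,σ) then ln T ~ Normal(μ,σ), so the p-quantile of ln T is μ + z_p·σ.
ln(90) = 4.5 and ln(270) = 5.598; z_{0.04} = -1.751, z_{0.71} = 0.5534.
σ = (5.598 − 4.5)/(0.5534 − (-1.751)) = 0.477.
μ = 4.5 − (-1.751)·0.477 = 5.335.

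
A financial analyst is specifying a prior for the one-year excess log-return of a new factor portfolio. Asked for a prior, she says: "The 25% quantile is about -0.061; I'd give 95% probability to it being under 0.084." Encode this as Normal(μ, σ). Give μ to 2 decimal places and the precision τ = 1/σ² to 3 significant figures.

μ = -0.02, τ = 256

The p-quantile of Normal(μ,σ) is μ + z_p·σ, with z_{0.25} = -0.6745 and z_{0.95} = 1.645.
Eliminate σ: μ = (z₂·x₁ − z₁·x₂)/(z₂ − z₁) = (1.645·-0.061 − (-0.6745)·0.084)/2.319 = -0.02.
Then σ = (x₂ − x₁)/(z₂ − z₁) = (0.084 − -0.061)/2.319 = 0.06.
Precision τ = 1/σ² = 1/0.06252² = 256.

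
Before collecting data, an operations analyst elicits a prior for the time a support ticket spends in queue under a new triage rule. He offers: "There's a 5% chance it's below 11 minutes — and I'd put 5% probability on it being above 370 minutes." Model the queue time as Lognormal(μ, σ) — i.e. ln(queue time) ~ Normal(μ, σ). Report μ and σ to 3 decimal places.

μ ≈ 4.156, σ ≈ 1.069

If T ~ Lognormal(μ,σ) then ln T ~ Normal(μ,σ), so the p-quantile of ln T is μ + z_p·σ.
ln(11) = 2.398 and ln(370) = 5.914; z_{0.05} = -1.645, z_{0.95} = 1.645.
σ = (5.914 − 2.398)/(1.645 − (-1.645)) = 1.069.
μ = 2.398 − (-1.645)·1.069 = 4.156.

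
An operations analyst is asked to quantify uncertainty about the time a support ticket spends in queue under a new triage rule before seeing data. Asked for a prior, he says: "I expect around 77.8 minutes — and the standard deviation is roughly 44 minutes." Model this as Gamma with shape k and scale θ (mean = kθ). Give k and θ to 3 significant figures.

k ≈ 3.13, θ ≈ 24.9

For Gamma(k, scale θ): mean = kθ, variance = kθ², so CV = 1/√k.
CV = SD/mean = 44/77.8 = 0.5656, hence k = 1/CV² = 3.13.
Then θ = mean/k = 77.8/3.13 = 24.9.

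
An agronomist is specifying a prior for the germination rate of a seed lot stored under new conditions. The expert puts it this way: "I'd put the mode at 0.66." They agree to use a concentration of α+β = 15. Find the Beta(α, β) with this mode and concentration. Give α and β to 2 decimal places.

α = 9.58, β = 5.42

For α,β > 1 the Beta mode is (α−1)/(α+β−2). With α+β = 15, the mode is (α−1)/13.
Set (α−1)/13 = 0.66 → α = 1 + 0.66·13 = 9.58.
β = 15 − α = 5.42.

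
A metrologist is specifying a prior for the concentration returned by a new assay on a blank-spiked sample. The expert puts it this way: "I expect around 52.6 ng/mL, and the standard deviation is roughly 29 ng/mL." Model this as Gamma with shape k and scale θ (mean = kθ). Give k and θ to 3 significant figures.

For Gamma(k, scale θ): mean = kθ, variance = kθ², so CV = 1/√k.
CV = SD/mean = 29/52.6 = 0.5513, hence k = 1/CV² = 3.29.
Then θ = mean/k = 52.6/3.29 = 16.

k ≈ 3.29, θ ≈ 16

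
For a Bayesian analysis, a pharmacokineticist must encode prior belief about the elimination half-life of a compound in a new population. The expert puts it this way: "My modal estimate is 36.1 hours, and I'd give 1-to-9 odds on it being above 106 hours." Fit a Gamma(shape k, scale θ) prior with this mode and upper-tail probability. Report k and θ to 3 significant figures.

Gamma(k,θ) with k>1 has mode (k−1)θ, so θ = 36.1/(k−1).
Need P(X < 106) = 0.9 with θ tied to k this way. Start at k = 2, θ = 36.1: P(X<106) ≈ 0.791.
Too low — raise k to concentrate. Iterating converges to k ≈ 2.64.
Then θ = 36.1/(2.64−1) ≈ 22.

k ≈ 2.64, θ ≈ 22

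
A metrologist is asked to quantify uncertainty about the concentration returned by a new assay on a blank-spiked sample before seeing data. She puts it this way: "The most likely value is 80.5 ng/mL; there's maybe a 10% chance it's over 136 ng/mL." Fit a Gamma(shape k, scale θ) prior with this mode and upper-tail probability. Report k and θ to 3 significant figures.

k ≈ 7.88, θ ≈ 11.7

Gamma(k,θ) with k>1 has mode (k−1)θ, so θ = 80.5/(k−1).
Need P(X < 136) = 0.9 with θ tied to k this way. Start at k = 2, θ = 80.5: P(X<136) ≈ 0.503.
Too low — raise k to concentrate. Iterating converges to k ≈ 7.88.
Then θ = 80.5/(7.88−1) ≈ 11.7.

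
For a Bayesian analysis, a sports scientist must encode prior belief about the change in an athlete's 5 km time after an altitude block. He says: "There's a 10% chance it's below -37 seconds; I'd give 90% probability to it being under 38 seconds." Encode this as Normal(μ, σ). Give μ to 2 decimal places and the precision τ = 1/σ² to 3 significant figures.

The p-quantile of Normal(μ,σ) is μ + z_p·σ, with z_{0.1} = -1.282 and z_{0.9} = 1.282.
Eliminate σ: μ = (z₂·x₁ − z₁·x₂)/(z₂ − z₁) = (1.282·-37 − (-1.282)·38)/2.563 = 0.50.
Then σ = (x₂ − x₁)/(z₂ − z₁) = (38 − -37)/2.563 = 29.26.
Precision τ = 1/σ² = 1/29.26² = 0.00117.

μ = 0.50, τ = 0.00117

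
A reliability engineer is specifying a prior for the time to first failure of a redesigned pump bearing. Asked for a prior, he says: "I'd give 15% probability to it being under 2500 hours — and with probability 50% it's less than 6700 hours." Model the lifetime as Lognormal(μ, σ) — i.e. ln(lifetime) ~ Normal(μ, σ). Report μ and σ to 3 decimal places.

If T ~ Lognormal(μ,σ) then ln T ~ Normal(μ,σ), so the p-quantile of ln T is μ + z_p·σ.
ln(2500) = 7.824 and ln(6700) = 8.81; z_{0.15} = -1.036, z_{0.5} = 0.
σ = (8.81 − 7.824)/(0 − (-1.036)) = 0.951.
μ = 7.824 − (-1.036)·0.951 = 8.810.

μ ≈ 8.810, σ ≈ 0.951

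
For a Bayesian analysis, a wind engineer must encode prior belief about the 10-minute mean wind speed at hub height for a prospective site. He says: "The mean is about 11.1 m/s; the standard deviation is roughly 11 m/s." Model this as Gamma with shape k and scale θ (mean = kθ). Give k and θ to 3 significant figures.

k ≈ 1.02, θ ≈ 10.9

For Gamma(k, scale θ): mean = kθ, variance = kθ², so CV = 1/√k.
CV = SD/mean = 11/11.1 = 0.991, hence k = 1/CV² = 1.02.
Then θ = mean/k = 11.1/1.02 = 10.9.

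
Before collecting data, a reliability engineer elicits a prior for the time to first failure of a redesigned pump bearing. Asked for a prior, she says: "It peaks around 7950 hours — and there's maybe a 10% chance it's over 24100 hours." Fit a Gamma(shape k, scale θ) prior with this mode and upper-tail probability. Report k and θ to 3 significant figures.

Gamma(k,θ) with k>1 has mode (k−1)θ, so θ = 7950/(k−1).
Need P(X < 24100) = 0.9 with θ tied to k this way. Start at k = 2, θ = 7950: P(X<24100) ≈ 0.805.
Too low — raise k to concentrate. Iterating converges to k ≈ 2.54.
Then θ = 7950/(2.54−1) ≈ 5150.

k ≈ 2.54, θ ≈ 5150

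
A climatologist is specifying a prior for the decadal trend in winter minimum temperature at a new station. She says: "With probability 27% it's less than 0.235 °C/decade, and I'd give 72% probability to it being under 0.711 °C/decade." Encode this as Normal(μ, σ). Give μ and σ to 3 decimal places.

The p-quantile of Normal(μ,σ) is μ + z_p·σ, with z_{0.27} = -0.6128 and z_{0.72} = 0.5828.
Eliminate σ: μ = (z₂·x₁ − z₁·x₂)/(z₂ − z₁) = (0.5828·0.235 − (-0.6128)·0.711)/1.196 = 0.479.
Then σ = (x₂ − x₁)/(z₂ − z₁) = (0.711 − 0.235)/1.196 = 0.398.

μ = 0.479, σ = 0.398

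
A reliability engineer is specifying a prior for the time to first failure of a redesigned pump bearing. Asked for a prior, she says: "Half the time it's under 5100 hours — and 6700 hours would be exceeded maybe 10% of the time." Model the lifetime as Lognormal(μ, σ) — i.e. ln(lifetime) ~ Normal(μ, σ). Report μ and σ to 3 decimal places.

μ ≈ 8.537, σ ≈ 0.213

If T ~ Lognormal(μ,σ) then ln T ~ Normal(μ,σ), so the p-quantile of ln T is μ + z_p·σ.
ln(5100) = 8.537 and ln(6700) = 8.81; z_{0.5} = 0, z_{0.9} = 1.282.
σ = (8.81 − 8.537)/(1.282 − (0)) = 0.213.
μ = 8.537 − (0)·0.213 = 8.537.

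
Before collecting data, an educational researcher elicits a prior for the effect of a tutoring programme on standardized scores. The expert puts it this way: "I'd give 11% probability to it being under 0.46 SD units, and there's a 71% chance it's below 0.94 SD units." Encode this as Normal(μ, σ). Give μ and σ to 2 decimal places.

μ = 0.79, σ = 0.27

The p-quantile of Normal(μ,σ) is μ + z_p·σ, with z_{0.11} = -1.227 and z_{0.71} = 0.5534.
Eliminate σ: μ = (z₂·x₁ − z₁·x₂)/(z₂ − z₁) = (0.5534·0.46 − (-1.227)·0.94)/1.78 = 0.79.
Then σ = (x₂ − x₁)/(z₂ − z₁) = (0.94 − 0.46)/1.78 = 0.27.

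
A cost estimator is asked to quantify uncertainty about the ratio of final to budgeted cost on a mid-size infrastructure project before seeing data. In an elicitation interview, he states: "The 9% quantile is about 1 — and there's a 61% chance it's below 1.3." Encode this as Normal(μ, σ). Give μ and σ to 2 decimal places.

The p-quantile of Normal(μ,σ) is μ + z_p·σ, with z_{0.09} = -1.341 and z_{0.61} = 0.2793.
Eliminate σ: μ = (z₂·x₁ − z₁·x₂)/(z₂ − z₁) = (0.2793·1 − (-1.341)·1.3)/1.62 = 1.25.
Then σ = (x₂ − x₁)/(z₂ − z₁) = (1.3 − 1)/1.62 = 0.19.

μ = 1.25, σ = 0.19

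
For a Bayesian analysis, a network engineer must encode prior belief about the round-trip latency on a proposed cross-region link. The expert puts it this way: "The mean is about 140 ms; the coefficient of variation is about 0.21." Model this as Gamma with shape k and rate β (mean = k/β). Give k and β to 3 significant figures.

k ≈ 22.7, β ≈ 0.162

For Gamma(k, rate β): mean = k/β, variance = k/β², so CV = 1/√k.
CV = 0.21, hence k = 1/CV² = 22.7.
Then β = k/mean = 22.7/140 = 0.162.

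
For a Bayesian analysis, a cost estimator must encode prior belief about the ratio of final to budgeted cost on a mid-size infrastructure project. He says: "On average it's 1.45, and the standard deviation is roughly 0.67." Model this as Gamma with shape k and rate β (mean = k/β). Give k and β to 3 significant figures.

For Gamma(k, rate β): mean = k/β, variance = k/β², so CV = 1/√k.
CV = SD/mean = 0.67/1.45 = 0.4621, hence k = 1/CV² = 4.68.
Then β = k/mean = 4.68/1.45 = 3.23.

k ≈ 4.68, β ≈ 3.23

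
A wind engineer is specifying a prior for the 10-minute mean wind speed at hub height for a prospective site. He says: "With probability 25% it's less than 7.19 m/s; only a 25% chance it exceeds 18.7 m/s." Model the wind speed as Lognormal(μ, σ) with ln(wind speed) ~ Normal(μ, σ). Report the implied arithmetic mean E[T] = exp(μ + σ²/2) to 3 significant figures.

If T ~ Lognormal(μ,σ) then ln T ~ Normal(μ,σ), so the p-quantile of ln T is μ + z_p·σ.
ln(7.19) = 1.973 and ln(18.7) = 2.929; z_{0.25} = -0.6745, z_{0.75} = 0.6745.
σ = (2.929 − 1.973)/(0.6745 − (-0.6745)) = 0.709.
μ = 1.973 − (-0.6745)·0.709 = 2.451.
E[T] = exp(μ + σ²/2) = exp(2.451 + 0.2510) = 14.9 m/s.

E[T] ≈ 14.9 m/s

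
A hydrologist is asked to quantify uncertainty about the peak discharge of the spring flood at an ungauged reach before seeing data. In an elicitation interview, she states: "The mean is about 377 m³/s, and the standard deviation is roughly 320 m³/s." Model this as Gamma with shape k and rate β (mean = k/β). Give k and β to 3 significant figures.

For Gamma(k, rate β): mean = k/β, variance = k/β², so CV = 1/√k.
CV = SD/mean = 320/377 = 0.8488, hence k = 1/CV² = 1.39.
Then β = k/mean = 1.39/377 = 0.00368.

k ≈ 1.39, β ≈ 0.00368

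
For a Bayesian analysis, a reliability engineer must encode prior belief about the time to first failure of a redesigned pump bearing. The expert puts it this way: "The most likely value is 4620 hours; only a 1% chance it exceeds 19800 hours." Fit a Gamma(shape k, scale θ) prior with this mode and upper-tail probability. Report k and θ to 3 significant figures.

k ≈ 2.94, θ ≈ 2390

Gamma(k,θ) with k>1 has mode (k−1)θ, so θ = 4620/(k−1).
Need P(X < 19800) = 0.99 with θ tied to k this way. Start at k = 2, θ = 4620: P(X<19800) ≈ 0.927.
Too low — raise k to concentrate. Iterating converges to k ≈ 2.94.
Then θ = 4620/(2.94−1) ≈ 2390.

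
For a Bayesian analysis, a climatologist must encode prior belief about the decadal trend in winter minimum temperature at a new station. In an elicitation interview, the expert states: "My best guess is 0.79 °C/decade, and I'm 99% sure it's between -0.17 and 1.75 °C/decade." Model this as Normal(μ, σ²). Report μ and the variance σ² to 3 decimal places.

A symmetric 99% interval runs μ ± z·σ with z = 2.576.
Half-width = 0.96, so σ = 0.96/2.576 = 0.3727 and σ² = 0.139.
μ is the stated best guess, 0.790.

μ = 0.790, σ² = 0.139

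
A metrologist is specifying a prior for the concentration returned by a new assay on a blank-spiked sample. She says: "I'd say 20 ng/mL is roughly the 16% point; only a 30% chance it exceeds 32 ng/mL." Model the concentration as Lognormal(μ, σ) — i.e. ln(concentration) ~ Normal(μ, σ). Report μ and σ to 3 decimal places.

μ ≈ 3.303, σ ≈ 0.309

If T ~ Lognormal(μ,σ) then ln T ~ Normal(μ,σ), so the p-quantile of ln T is μ + z_p·σ.
ln(20) = 2.996 and ln(32) = 3.466; z_{0.16} = -0.9945, z_{0.7} = 0.5244.
σ = (3.466 − 2.996)/(0.5244 − (-0.9945)) = 0.309.
μ = 2.996 − (-0.9945)·0.309 = 3.303.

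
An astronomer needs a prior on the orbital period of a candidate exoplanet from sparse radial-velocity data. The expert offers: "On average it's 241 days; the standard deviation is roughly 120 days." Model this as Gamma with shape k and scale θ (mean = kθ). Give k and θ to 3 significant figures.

For Gamma(k, scale θ): mean = kθ, variance = kθ², so CV = 1/√k.
CV = SD/mean = 120/241 = 0.4979, hence k = 1/CV² = 4.03.
Then θ = mean/k = 241/4.03 = 59.8.

k ≈ 4.03, θ ≈ 59.8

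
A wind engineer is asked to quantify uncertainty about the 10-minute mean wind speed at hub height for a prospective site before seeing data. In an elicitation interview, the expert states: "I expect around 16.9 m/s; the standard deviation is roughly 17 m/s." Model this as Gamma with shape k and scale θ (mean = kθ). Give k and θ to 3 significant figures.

For Gamma(k, scale θ): mean = kθ, variance = kθ², so CV = 1/√k.
CV = SD/mean = 17/16.9 = 1.006, hence k = 1/CV² = 0.988.
Then θ = mean/k = 16.9/0.988 = 17.1.

k ≈ 0.988, θ ≈ 17.1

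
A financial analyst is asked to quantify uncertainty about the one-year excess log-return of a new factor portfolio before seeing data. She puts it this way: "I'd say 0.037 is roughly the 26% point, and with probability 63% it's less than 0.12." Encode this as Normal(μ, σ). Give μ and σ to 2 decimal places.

μ = 0.09, σ = 0.09

For Normal(μ,σ), the p-quantile is μ + z_p·σ. Here z_{0.26} = -0.6433, z_{0.63} = 0.3319.
So 0.037 = μ − 0.6433σ and 0.12 = μ + 0.3319σ.
Subtracting: σ = (0.12 − 0.037)/(0.3319 − (-0.6433)) = 0.09.
Then μ = 0.037 − (-0.6433)·0.09 = 0.09.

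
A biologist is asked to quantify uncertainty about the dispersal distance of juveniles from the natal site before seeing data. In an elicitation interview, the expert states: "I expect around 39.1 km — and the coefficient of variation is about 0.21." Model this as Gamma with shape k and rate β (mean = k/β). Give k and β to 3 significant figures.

For Gamma(k, rate β): mean = k/β, variance = k/β², so CV = 1/√k.
CV = 0.21, hence k = 1/CV² = 22.7.
Then β = k/mean = 22.7/39.1 = 0.58.

k ≈ 22.7, β ≈ 0.58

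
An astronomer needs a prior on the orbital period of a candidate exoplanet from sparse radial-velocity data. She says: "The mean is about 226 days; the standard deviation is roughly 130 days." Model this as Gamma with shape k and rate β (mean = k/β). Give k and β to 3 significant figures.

For Gamma(k, rate β): mean = k/β, variance = k/β², so CV = 1/√k.
CV = SD/mean = 130/226 = 0.5752, hence k = 1/CV² = 3.02.
Then β = k/mean = 3.02/226 = 0.0134.

k ≈ 3.02, β ≈ 0.0134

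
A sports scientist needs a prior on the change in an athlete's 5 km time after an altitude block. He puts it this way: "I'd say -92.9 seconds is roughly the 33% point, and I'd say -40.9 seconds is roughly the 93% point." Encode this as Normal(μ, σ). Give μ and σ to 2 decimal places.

The p-quantile of Normal(μ,σ) is μ + z_p·σ, with z_{0.33} = -0.4399 and z_{0.93} = 1.476.
Eliminate σ: μ = (z₂·x₁ − z₁·x₂)/(z₂ − z₁) = (1.476·-92.9 − (-0.4399)·-40.9)/1.916 = -80.96.
Then σ = (x₂ − x₁)/(z₂ − z₁) = (-40.9 − -92.9)/1.916 = 27.14.

μ = -80.96, σ = 27.14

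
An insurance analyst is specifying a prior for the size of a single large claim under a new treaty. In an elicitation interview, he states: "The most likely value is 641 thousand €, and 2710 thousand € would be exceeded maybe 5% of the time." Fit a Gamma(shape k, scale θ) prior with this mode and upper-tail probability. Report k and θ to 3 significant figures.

k ≈ 2.2, θ ≈ 536

Gamma(k,θ) with k>1 has mode (k−1)θ, so θ = 641/(k−1).
Need P(X < 2710) = 0.95 with θ tied to k this way. Start at k = 2, θ = 641: P(X<2710) ≈ 0.924.
Too low — raise k to concentrate. Iterating converges to k ≈ 2.2.
Then θ = 641/(2.2−1) ≈ 536.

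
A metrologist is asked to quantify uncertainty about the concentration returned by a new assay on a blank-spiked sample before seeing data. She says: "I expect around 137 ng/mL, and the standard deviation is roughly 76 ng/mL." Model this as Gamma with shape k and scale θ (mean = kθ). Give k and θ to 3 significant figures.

k ≈ 3.25, θ ≈ 42.2

For Gamma(k, scale θ): mean = kθ, variance = kθ², so CV = 1/√k.
CV = SD/mean = 76/137 = 0.5547, hence k = 1/CV² = 3.25.
Then θ = mean/k = 137/3.25 = 42.2.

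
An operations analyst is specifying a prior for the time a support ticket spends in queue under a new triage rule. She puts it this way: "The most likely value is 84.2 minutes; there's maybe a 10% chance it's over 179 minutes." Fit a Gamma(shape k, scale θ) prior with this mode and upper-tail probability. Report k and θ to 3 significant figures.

Gamma(k,θ) with k>1 has mode (k−1)θ, so θ = 84.2/(k−1).
Need P(X < 179) = 0.9 with θ tied to k this way. Start at k = 2, θ = 84.2: P(X<179) ≈ 0.627.
Too low — raise k to concentrate. Iterating converges to k ≈ 4.38.
Then θ = 84.2/(4.38−1) ≈ 24.9.

k ≈ 4.38, θ ≈ 24.9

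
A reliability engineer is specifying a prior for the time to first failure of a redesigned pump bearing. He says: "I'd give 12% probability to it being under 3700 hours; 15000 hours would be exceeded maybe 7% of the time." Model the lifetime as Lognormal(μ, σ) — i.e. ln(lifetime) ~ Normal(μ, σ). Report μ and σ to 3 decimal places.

μ ≈ 8.837, σ ≈ 0.528

If T ~ Lognormal(μ,σ) then ln T ~ Normal(μ,σ), so the p-quantile of ln T is μ + z_p·σ.
ln(3700) = 8.216 and ln(15000) = 9.616; z_{0.12} = -1.175, z_{0.93} = 1.476.
σ = (9.616 − 8.216)/(1.476 − (-1.175)) = 0.528.
μ = 8.216 − (-1.175)·0.528 = 8.837.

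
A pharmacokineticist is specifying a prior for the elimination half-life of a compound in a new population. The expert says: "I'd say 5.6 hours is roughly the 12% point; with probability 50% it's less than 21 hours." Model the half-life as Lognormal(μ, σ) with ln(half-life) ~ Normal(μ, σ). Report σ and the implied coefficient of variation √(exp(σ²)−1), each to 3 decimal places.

If T ~ Lognormal(μ,σ) then ln T ~ Normal(μ,σ), so the p-quantile of ln T is μ + z_p·σ.
ln(5.6) = 1.723 and ln(21) = 3.045; z_{0.12} = -1.175, z_{0.5} = 0.
σ = (3.045 − 1.723)/(0 − (-1.175)) = 1.125.
μ = 1.723 − (-1.175)·1.125 = 3.045.
CV = √(exp(σ²)−1) = √(exp(1.2654)−1) = 1.595.

σ ≈ 1.125, CV ≈ 1.595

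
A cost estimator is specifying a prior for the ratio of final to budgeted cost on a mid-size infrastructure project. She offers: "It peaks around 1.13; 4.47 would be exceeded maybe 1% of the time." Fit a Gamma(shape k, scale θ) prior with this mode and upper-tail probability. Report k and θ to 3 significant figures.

Gamma(k,θ) with k>1 has mode (k−1)θ, so θ = 1.13/(k−1).
Need P(X < 4.47) = 0.99 with θ tied to k this way. Start at k = 2, θ = 1.13: P(X<4.47) ≈ 0.905.
Too low — raise k to concentrate. Iterating converges to k ≈ 3.22.
Then θ = 1.13/(3.22−1) ≈ 0.51.

k ≈ 3.22, θ ≈ 0.51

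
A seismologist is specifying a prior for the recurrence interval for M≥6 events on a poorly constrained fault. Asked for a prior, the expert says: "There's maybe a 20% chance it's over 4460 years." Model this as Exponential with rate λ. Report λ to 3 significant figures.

P(T > 4460.0) = e^(−λ·4460.0) = 0.2, so λ = −ln(0.2)/4460.0 = 0.000361.

λ ≈ 0.000361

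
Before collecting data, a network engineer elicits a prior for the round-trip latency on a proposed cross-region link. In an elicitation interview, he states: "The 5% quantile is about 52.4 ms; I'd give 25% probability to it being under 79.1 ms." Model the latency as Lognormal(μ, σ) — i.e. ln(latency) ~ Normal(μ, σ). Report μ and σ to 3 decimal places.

μ ≈ 4.657, σ ≈ 0.424

If T ~ Lognormal(μ,σ) then ln T ~ Normal(μ,σ), so the p-quantile of ln T is μ + z_p·σ.
ln(52.4) = 3.959 and ln(79.1) = 4.371; z_{0.05} = -1.645, z_{0.25} = -0.6745.
σ = (4.371 − 3.959)/(-0.6745 − (-1.645)) = 0.424.
μ = 3.959 − (-1.645)·0.424 = 4.657.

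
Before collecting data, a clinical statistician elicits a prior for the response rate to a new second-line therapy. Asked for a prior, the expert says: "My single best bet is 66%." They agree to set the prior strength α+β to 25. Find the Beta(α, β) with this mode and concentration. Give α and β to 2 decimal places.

α = 16.18, β = 8.82

For α,β > 1 the Beta mode is (α−1)/(α+β−2). With α+β = 25, the mode is (α−1)/23.
Set (α−1)/23 = 0.66 → α = 1 + 0.66·23 = 16.18.
β = 25 − α = 8.82.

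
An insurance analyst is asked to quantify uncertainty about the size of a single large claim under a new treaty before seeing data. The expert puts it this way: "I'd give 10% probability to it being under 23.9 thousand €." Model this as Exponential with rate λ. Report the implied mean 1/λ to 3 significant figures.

P(T < 23.9) = 1 − e^(−λ·23.9) = 0.1, so λ = −ln(1−0.1)/23.9 = −ln(0.9)/23.9 = 0.00441.
Mean = 1/λ = 227 thousand €.

mean ≈ 227 thousand €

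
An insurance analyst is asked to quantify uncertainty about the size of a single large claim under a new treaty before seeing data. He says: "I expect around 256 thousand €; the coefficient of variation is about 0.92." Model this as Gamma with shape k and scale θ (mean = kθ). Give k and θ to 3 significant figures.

For Gamma(k, scale θ): mean = kθ, variance = kθ², so CV = 1/√k.
CV = 0.92, hence k = 1/CV² = 1.18.
Then θ = mean/k = 256/1.18 = 217.

k ≈ 1.18, θ ≈ 217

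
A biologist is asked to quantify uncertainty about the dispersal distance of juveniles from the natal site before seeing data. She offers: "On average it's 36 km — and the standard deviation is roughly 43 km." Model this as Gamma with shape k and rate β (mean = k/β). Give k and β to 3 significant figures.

For Gamma(k, rate β): mean = k/β, variance = k/β², so CV = 1/√k.
CV = SD/mean = 43/36 = 1.194, hence k = 1/CV² = 0.701.
Then β = k/mean = 0.701/36 = 0.0195.

k ≈ 0.701, β ≈ 0.0195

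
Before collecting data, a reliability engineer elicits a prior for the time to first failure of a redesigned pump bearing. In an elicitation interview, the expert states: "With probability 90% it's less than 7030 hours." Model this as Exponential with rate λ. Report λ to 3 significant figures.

P(T < 7030.0) = 1 − e^(−λ·7030.0) = 0.9, so λ = −ln(1−0.9)/7030.0 = −ln(0.1)/7030.0 = 0.000328.

λ ≈ 0.000328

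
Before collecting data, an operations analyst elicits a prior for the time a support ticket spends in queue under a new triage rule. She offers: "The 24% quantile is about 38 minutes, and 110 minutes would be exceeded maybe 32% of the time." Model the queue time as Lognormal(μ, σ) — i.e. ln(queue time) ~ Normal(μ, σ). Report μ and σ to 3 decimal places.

If T ~ Lognormal(μ,σ) then ln T ~ Normal(μ,σ), so the p-quantile of ln T is μ + z_p·σ.
ln(38) = 3.638 and ln(110) = 4.7; z_{0.24} = -0.7063, z_{0.68} = 0.4677.
σ = (4.7 − 3.638)/(0.4677 − (-0.7063)) = 0.905.
μ = 3.638 − (-0.7063)·0.905 = 4.277.

μ ≈ 4.277, σ ≈ 0.905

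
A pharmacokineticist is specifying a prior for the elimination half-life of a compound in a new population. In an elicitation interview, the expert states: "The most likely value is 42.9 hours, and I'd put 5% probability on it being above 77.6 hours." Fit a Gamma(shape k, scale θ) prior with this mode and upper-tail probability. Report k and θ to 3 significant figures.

k ≈ 8.93, θ ≈ 5.41

Gamma(k,θ) with k>1 has mode (k−1)θ, so θ = 42.9/(k−1).
Need P(X < 77.6) = 0.95 with θ tied to k this way. Start at k = 2, θ = 42.9: P(X<77.6) ≈ 0.540.
Too low — raise k to concentrate. Iterating converges to k ≈ 8.93.
Then θ = 42.9/(8.93−1) ≈ 5.41.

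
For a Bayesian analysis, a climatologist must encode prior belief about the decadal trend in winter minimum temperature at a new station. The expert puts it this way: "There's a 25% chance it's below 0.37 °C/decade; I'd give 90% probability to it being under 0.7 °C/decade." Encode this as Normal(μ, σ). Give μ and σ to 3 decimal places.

For Normal(μ,σ), the p-quantile is μ + z_p·σ. Here z_{0.25} = -0.6745, z_{0.9} = 1.282.
So 0.37 = μ − 0.6745σ and 0.7 = μ + 1.282σ.
Subtracting: σ = (0.7 − 0.37)/(1.282 − (-0.6745)) = 0.169.
Then μ = 0.37 − (-0.6745)·0.169 = 0.484.

μ = 0.484, σ = 0.169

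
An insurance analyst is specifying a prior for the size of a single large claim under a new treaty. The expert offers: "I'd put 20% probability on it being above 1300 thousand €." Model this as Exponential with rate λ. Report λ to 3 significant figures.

λ ≈ 0.00124

P(T > 1300.0) = e^(−λ·1300.0) = 0.2, so λ = −ln(0.2)/1300.0 = 0.00124.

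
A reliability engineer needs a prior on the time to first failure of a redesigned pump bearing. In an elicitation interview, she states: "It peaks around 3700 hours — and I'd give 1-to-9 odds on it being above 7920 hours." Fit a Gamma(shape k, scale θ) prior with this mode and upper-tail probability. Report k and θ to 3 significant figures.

Gamma(k,θ) with k>1 has mode (k−1)θ, so θ = 3700/(k−1).
Need P(X < 7920) = 0.9 with θ tied to k this way. Start at k = 2, θ = 3700: P(X<7920) ≈ 0.631.
Too low — raise k to concentrate. Iterating converges to k ≈ 4.32.
Then θ = 3700/(4.32−1) ≈ 1120.

k ≈ 4.32, θ ≈ 1120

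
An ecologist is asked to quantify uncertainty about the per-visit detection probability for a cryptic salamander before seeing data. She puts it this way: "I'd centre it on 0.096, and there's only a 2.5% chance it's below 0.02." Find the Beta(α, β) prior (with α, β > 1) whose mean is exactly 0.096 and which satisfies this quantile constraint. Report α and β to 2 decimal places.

With mean 0.096 fixed, write α = 0.096s, β = 0.904s where s = α+β.
Need P(θ < 0.02) = 0.025 under Beta(0.096s, 0.904s). Normal approximation: (q−m)/√(m(1−m)/s) ≈ z_{0.025} = -1.96, so s ≈ 0.096·0.904·(-1.96)²/(0.02−0.096)² = 57.7.
At s = 57.7: P(θ<0.02) ≈ 0.002. Adjusting to match 0.025 gives s ≈ 29.95.
So α = 0.096·29.95 ≈ 2.88, β = 0.904·29.95 ≈ 27.08.

α ≈ 2.88, β ≈ 27.08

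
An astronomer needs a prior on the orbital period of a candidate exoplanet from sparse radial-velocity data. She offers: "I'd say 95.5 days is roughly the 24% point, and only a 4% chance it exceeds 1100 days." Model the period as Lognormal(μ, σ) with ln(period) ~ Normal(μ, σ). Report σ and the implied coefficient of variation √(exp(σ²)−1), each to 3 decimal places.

σ ≈ 0.995, CV ≈ 1.300

If T ~ Lognormal(μ,σ) then ln T ~ Normal(μ,σ), so the p-quantile of ln T is μ + z_p·σ.
ln(95.5) = 4.559 and ln(1100) = 7.003; z_{0.24} = -0.7063, z_{0.96} = 1.751.
σ = (7.003 − 4.559)/(1.751 − (-0.7063)) = 0.995.
μ = 4.559 − (-0.7063)·0.995 = 5.262.
CV = √(exp(σ²)−1) = √(exp(0.9894)−1) = 1.300.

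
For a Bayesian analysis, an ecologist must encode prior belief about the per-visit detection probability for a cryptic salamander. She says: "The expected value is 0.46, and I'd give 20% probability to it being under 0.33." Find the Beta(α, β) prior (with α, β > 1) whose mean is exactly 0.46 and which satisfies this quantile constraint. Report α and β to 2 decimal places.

α ≈ 4.89, β ≈ 5.74

With mean 0.46 fixed, write α = 0.46s, β = 0.54s where s = α+β.
Need P(θ < 0.33) = 0.2 under Beta(0.46s, 0.54s). Normal approximation: (q−m)/√(m(1−m)/s) ≈ z_{0.2} = -0.842, so s ≈ 0.46·0.54·(-0.842)²/(0.33−0.46)² = 10.4.
At s = 10.4: P(θ<0.33) ≈ 0.203. Adjusting to match 0.2 gives s ≈ 10.63.
So α = 0.46·10.63 ≈ 4.89, β = 0.54·10.63 ≈ 5.74.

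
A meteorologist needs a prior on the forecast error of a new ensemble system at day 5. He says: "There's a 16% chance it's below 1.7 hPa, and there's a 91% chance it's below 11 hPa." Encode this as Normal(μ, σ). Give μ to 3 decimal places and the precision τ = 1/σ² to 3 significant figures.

μ = 5.660, τ = 0.0631

The p-quantile of Normal(μ,σ) is μ + z_p·σ, with z_{0.16} = -0.9945 and z_{0.91} = 1.341.
Eliminate σ: μ = (z₂·x₁ − z₁·x₂)/(z₂ − z₁) = (1.341·1.7 − (-0.9945)·11)/2.335 = 5.660.
Then σ = (x₂ − x₁)/(z₂ − z₁) = (11 − 1.7)/2.335 = 3.983.
Precision τ = 1/σ² = 1/3.983² = 0.0631.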